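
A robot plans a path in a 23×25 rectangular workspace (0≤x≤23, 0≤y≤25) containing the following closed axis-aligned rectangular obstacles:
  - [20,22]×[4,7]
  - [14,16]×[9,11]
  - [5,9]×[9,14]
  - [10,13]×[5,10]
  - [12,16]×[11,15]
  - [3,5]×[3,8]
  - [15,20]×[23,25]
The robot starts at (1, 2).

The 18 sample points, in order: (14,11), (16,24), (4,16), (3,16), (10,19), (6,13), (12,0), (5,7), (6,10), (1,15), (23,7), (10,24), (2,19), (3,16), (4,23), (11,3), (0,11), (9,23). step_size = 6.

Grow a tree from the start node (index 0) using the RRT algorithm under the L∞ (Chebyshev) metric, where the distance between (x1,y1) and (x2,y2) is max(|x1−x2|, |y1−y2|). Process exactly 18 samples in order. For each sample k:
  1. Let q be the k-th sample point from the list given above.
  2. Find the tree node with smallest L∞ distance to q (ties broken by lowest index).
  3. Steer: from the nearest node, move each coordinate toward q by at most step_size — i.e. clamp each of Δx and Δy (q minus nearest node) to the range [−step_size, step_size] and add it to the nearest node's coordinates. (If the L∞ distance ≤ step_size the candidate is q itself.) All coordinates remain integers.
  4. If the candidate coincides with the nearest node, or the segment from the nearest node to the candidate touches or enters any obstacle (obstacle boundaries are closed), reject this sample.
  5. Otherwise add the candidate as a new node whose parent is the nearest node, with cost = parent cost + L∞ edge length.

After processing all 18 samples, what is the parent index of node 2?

1. q=(14,11) nearest=0 d=13 new=(7,8) → blocked by [3,5]×[3,8], reject
2. q=(16,24) nearest=0 d=22 new=(7,8) → blocked by [3,5]×[3,8], reject
3. q=(4,16) nearest=0 d=14 new=(4,8) → blocked by [3,5]×[3,8], reject
4. q=(3,16) nearest=0 d=14 new=(3,8) → blocked by [3,5]×[3,8], reject
5. q=(10,19) nearest=0 d=17 new=(7,8) → blocked by [3,5]×[3,8], reject
6. q=(6,13) nearest=0 d=11 new=(6,8) → blocked by [3,5]×[3,8], reject
7. q=(12,0) nearest=0 d=11 new=(7,0) → add node 1 parent=0 cost=6
8. q=(5,7) nearest=0 d=5 new=(5,7) → blocked by [3,5]×[3,8], reject
9. q=(6,10) nearest=0 d=8 new=(6,8) → blocked by [3,5]×[3,8], reject
10. q=(1,15) nearest=0 d=13 new=(1,8) → add node 2 parent=0 cost=6
11. q=(23,7) nearest=1 d=16 new=(13,6) → blocked by [10,13]×[5,10], reject
12. q=(10,24) nearest=2 d=16 new=(7,14) → blocked by [5,9]×[9,14], reject
13. q=(2,19) nearest=2 d=11 new=(2,14) → add node 3 parent=2 cost=12
14. q=(3,16) nearest=3 d=2 new=(3,16) → add node 4 parent=3 cost=14
15. q=(4,23) nearest=4 d=7 new=(4,22) → add node 5 parent=4 cost=20
16. q=(11,3) nearest=1 d=4 new=(11,3) → add node 6 parent=1 cost=10
17. q=(0,11) nearest=2 d=3 new=(0,11) → add node 7 parent=2 cost=9
18. q=(9,23) nearest=5 d=5 new=(9,23) → add node 8 parent=5 cost=25

Parent of node 2: 0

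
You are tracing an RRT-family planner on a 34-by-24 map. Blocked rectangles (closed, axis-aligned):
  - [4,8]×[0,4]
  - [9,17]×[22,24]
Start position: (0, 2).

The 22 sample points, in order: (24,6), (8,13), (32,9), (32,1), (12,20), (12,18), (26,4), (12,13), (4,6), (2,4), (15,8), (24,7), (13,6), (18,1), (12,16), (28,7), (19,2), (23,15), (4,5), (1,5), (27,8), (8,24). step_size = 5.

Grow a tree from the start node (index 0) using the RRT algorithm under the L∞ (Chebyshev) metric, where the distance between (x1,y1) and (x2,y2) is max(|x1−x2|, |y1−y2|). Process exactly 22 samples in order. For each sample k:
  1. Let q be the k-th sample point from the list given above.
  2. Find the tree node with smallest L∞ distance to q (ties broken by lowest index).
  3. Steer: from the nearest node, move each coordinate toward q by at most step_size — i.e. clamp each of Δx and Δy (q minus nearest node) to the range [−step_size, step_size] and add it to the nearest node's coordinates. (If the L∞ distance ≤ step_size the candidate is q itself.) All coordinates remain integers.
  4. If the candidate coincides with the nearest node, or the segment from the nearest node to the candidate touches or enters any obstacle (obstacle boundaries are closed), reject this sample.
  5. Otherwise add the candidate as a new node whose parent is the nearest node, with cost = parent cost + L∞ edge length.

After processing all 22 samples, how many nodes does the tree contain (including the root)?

Node count: 22

1. q=(24,6) nearest=0 d=24 new=(5,6) → add node 1 parent=0 cost=5
2. q=(8,13) nearest=1 d=7 new=(8,11) → add node 2 parent=1 cost=10
3. q=(32,9) nearest=2 d=24 new=(13,9) → add node 3 parent=2 cost=15
4. q=(32,1) nearest=3 d=19 new=(18,4) → add node 4 parent=3 cost=20
5. q=(12,20) nearest=2 d=9 new=(12,16) → add node 5 parent=2 cost=15
6. q=(12,18) nearest=5 d=2 new=(12,18) → add node 6 parent=5 cost=17
7. q=(26,4) nearest=4 d=8 new=(23,4) → add node 7 parent=4 cost=25
8. q=(12,13) nearest=5 d=3 new=(12,13) → add node 8 parent=5 cost=18
9. q=(4,6) nearest=1 d=1 new=(4,6) → add node 9 parent=1 cost=6
10. q=(2,4) nearest=0 d=2 new=(2,4) → add node 10 parent=0 cost=2
11. q=(15,8) nearest=3 d=2 new=(15,8) → add node 11 parent=3 cost=17
12. q=(24,7) nearest=7 d=3 new=(24,7) → add node 12 parent=7 cost=28
13. q=(13,6) nearest=11 d=2 new=(13,6) → add node 13 parent=11 cost=19
14. q=(18,1) nearest=4 d=3 new=(18,1) → add node 14 parent=4 cost=23
15. q=(12,16) nearest=5 d=0 → coincident, reject
16. q=(28,7) nearest=12 d=4 new=(28,7) → add node 15 parent=12 cost=32
17. q=(19,2) nearest=14 d=1 new=(19,2) → add node 16 parent=14 cost=24
18. q=(23,15) nearest=11 d=8 new=(20,13) → add node 17 parent=11 cost=22
19. q=(4,5) nearest=1 d=1 new=(4,5) → add node 18 parent=1 cost=6
20. q=(1,5) nearest=10 d=1 new=(1,5) → add node 19 parent=10 cost=3
21. q=(27,8) nearest=15 d=1 new=(27,8) → add node 20 parent=15 cost=33
22. q=(8,24) nearest=6 d=6 new=(8,23) → add node 21 parent=6 cost=22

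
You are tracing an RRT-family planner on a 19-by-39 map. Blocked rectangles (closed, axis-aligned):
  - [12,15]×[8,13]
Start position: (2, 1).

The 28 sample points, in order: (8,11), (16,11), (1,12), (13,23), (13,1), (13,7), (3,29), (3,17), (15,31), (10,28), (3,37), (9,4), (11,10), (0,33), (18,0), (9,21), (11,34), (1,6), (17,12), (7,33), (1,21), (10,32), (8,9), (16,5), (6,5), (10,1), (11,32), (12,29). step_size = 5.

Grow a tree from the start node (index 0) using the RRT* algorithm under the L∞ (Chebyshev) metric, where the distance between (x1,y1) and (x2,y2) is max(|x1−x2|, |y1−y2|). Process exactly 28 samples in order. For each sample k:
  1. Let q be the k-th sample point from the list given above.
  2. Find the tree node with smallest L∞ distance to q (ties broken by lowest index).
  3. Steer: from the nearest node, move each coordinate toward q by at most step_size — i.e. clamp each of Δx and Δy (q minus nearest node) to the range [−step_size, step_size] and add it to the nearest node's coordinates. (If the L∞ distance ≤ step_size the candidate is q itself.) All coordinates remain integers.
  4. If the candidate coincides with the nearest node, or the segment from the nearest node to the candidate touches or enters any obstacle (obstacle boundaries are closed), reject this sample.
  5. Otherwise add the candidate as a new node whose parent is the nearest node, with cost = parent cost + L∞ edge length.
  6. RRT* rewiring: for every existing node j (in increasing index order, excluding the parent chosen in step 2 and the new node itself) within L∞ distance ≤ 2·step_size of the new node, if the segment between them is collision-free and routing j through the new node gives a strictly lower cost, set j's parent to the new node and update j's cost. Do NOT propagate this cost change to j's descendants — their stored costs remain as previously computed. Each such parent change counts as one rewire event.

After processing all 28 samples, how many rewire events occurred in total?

Rewire events: 4

1. q=(8,11) nearest=0 d=10 new=(7,6) → add node 1 parent=0 cost=5
2. q=(16,11) nearest=1 d=9 new=(12,11) → blocked by [12,15]×[8,13], reject
3. q=(1,12) nearest=1 d=6 new=(2,11) → add node 2 parent=1 cost=10
4. q=(13,23) nearest=2 d=12 new=(7,16) → add node 3 parent=2 cost=15
5. q=(13,1) nearest=1 d=6 new=(12,1) → add node 4 parent=1 cost=10
6. q=(13,7) nearest=1 d=6 new=(12,7) → add node 5 parent=1 cost=10
7. q=(3,29) nearest=3 d=13 new=(3,21) → add node 6 parent=3 cost=20
8. q=(3,17) nearest=3 d=4 new=(3,17) → add node 7 parent=3 cost=19
9. q=(15,31) nearest=6 d=12 new=(8,26) → add node 8 parent=6 cost=25
10. q=(10,28) nearest=8 d=2 new=(10,28) → add node 9 parent=8 cost=27
11. q=(3,37) nearest=9 d=9 new=(5,33) → add node 10 parent=9 cost=32
12. q=(9,4) nearest=1 d=2 new=(9,4) → add node 11 parent=1 cost=7
13. q=(11,10) nearest=5 d=3 new=(11,10) → add node 12 parent=5 cost=13
14. q=(0,33) nearest=10 d=5 new=(0,33) → add node 13 parent=10 cost=37
15. q=(18,0) nearest=4 d=6 new=(17,0) → add node 14 parent=4 cost=15
16. q=(9,21) nearest=3 d=5 new=(9,21) → add node 15 parent=3 cost=20
17. q=(11,34) nearest=9 d=6 new=(11,33) → add node 16 parent=9 cost=32
18. q=(1,6) nearest=0 d=5 new=(1,6) → add node 17 parent=0 cost=5
19. q=(17,12) nearest=5 d=5 new=(17,12) → blocked by [12,15]×[8,13], reject
20. q=(7,33) nearest=10 d=2 new=(7,33) → add node 18 parent=10 cost=34
21. q=(1,21) nearest=6 d=2 new=(1,21) → add node 19 parent=6 cost=22
22. q=(10,32) nearest=16 d=1 new=(10,32) → add node 20 parent=16 cost=33
23. q=(8,9) nearest=1 d=3 new=(8,9) → add node 21 parent=1 cost=8; rewire 7→21 (16<19); rewire 12→21 (11<13)
24. q=(16,5) nearest=4 d=4 new=(16,5) → add node 22 parent=4 cost=14
25. q=(6,5) nearest=1 d=1 new=(6,5) → add node 23 parent=1 cost=6
26. q=(10,1) nearest=4 d=2 new=(10,1) → add node 24 parent=4 cost=12
27. q=(11,32) nearest=16 d=1 new=(11,32) → add node 25 parent=16 cost=33
28. q=(12,29) nearest=9 d=2 new=(12,29) → add node 26 parent=9 cost=29; rewire 20→26 (32<33); rewire 25→26 (32<33)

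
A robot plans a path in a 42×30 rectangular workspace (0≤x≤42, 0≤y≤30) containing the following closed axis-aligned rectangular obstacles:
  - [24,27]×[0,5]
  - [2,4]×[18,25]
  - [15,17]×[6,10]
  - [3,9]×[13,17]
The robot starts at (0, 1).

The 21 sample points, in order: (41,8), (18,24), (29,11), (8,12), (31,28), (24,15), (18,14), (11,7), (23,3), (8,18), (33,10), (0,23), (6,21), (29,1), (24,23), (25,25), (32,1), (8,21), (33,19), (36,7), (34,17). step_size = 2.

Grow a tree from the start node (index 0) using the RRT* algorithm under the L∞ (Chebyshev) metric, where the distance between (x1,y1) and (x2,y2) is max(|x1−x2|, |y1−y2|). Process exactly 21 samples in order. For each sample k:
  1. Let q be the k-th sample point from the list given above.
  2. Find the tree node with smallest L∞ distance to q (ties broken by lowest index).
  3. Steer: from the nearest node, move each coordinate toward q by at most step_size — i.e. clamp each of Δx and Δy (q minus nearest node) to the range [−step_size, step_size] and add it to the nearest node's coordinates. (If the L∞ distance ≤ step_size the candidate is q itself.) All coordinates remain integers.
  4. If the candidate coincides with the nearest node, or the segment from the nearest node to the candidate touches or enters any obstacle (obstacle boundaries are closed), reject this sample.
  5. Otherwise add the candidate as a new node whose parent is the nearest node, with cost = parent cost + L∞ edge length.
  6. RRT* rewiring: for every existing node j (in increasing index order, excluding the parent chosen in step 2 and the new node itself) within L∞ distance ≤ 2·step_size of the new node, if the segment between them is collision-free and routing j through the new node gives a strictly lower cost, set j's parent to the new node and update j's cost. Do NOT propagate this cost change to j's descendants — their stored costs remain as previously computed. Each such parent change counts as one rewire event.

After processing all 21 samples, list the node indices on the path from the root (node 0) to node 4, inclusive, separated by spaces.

Path: 0 1 2 3 4

1. q=(41,8) nearest=0 d=41 new=(2,3) → add node 1 parent=0 cost=2
2. q=(18,24) nearest=1 d=21 new=(4,5) → add node 2 parent=1 cost=4
3. q=(29,11) nearest=2 d=25 new=(6,7) → add node 3 parent=2 cost=6
4. q=(8,12) nearest=3 d=5 new=(8,9) → add node 4 parent=3 cost=8
5. q=(31,28) nearest=4 d=23 new=(10,11) → add node 5 parent=4 cost=10
6. q=(24,15) nearest=5 d=14 new=(12,13) → add node 6 parent=5 cost=12
7. q=(18,14) nearest=6 d=6 new=(14,14) → add node 7 parent=6 cost=14
8. q=(11,7) nearest=4 d=3 new=(10,7) → add node 8 parent=4 cost=10
9. q=(23,3) nearest=6 d=11 new=(14,11) → add node 9 parent=6 cost=14
10. q=(8,18) nearest=6 d=5 new=(10,15) → add node 10 parent=6 cost=14
11. q=(33,10) nearest=7 d=19 new=(16,12) → add node 11 parent=7 cost=16
12. q=(0,23) nearest=10 d=10 new=(8,17) → blocked by [3,9]×[13,17], reject
13. q=(6,21) nearest=10 d=6 new=(8,17) → blocked by [3,9]×[13,17], reject
14. q=(29,1) nearest=11 d=13 new=(18,10) → add node 12 parent=11 cost=18
15. q=(24,23) nearest=7 d=10 new=(16,16) → add node 13 parent=7 cost=16
16. q=(25,25) nearest=13 d=9 new=(18,18) → add node 14 parent=13 cost=18
17. q=(32,1) nearest=12 d=14 new=(20,8) → add node 15 parent=12 cost=20
18. q=(8,21) nearest=10 d=6 new=(8,17) → blocked by [3,9]×[13,17], reject
19. q=(33,19) nearest=15 d=13 new=(22,10) → add node 16 parent=15 cost=22
20. q=(36,7) nearest=16 d=14 new=(24,8) → add node 17 parent=16 cost=24
21. q=(34,17) nearest=17 d=10 new=(26,10) → add node 18 parent=17 cost=26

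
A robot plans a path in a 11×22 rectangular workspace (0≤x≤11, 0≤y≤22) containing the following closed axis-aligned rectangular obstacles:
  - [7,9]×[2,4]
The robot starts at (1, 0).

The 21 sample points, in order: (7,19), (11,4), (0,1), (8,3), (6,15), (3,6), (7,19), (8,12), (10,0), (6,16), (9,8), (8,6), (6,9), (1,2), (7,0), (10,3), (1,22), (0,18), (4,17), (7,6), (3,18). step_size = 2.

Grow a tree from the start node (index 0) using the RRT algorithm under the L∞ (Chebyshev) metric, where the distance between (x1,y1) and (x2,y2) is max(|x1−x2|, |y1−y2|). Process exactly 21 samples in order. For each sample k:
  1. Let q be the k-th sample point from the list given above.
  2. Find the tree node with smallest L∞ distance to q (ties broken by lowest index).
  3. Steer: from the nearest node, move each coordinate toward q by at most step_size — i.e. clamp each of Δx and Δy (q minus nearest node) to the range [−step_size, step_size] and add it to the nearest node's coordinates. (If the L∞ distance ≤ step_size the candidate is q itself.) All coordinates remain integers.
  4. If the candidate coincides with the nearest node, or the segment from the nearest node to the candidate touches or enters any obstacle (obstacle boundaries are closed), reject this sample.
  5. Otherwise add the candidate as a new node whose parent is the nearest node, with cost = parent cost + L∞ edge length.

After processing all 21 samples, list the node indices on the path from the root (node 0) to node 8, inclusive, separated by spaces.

Path: 0 1 2 4 6 7 8

1. q=(7,19) nearest=0 d=19 new=(3,2) → add node 1 parent=0 cost=2
2. q=(11,4) nearest=1 d=8 new=(5,4) → add node 2 parent=1 cost=4
3. q=(0,1) nearest=0 d=1 new=(0,1) → add node 3 parent=0 cost=1
4. q=(8,3) nearest=2 d=3 new=(7,3) → blocked by [7,9]×[2,4], reject
5. q=(6,15) nearest=2 d=11 new=(6,6) → add node 4 parent=2 cost=6
6. q=(3,6) nearest=2 d=2 new=(3,6) → add node 5 parent=2 cost=6
7. q=(7,19) nearest=4 d=13 new=(7,8) → add node 6 parent=4 cost=8
8. q=(8,12) nearest=6 d=4 new=(8,10) → add node 7 parent=6 cost=10
9. q=(10,0) nearest=2 d=5 new=(7,2) → blocked by [7,9]×[2,4], reject
10. q=(6,16) nearest=7 d=6 new=(6,12) → add node 8 parent=7 cost=12
11. q=(9,8) nearest=6 d=2 new=(9,8) → add node 9 parent=6 cost=10
12. q=(8,6) nearest=4 d=2 new=(8,6) → add node 10 parent=4 cost=8
13. q=(6,9) nearest=6 d=1 new=(6,9) → add node 11 parent=6 cost=9
14. q=(1,2) nearest=3 d=1 new=(1,2) → add node 12 parent=3 cost=2
15. q=(7,0) nearest=1 d=4 new=(5,0) → add node 13 parent=1 cost=4
16. q=(10,3) nearest=10 d=3 new=(10,4) → add node 14 parent=10 cost=10
17. q=(1,22) nearest=8 d=10 new=(4,14) → add node 15 parent=8 cost=14
18. q=(0,18) nearest=15 d=4 new=(2,16) → add node 16 parent=15 cost=16
19. q=(4,17) nearest=16 d=2 new=(4,17) → add node 17 parent=16 cost=18
20. q=(7,6) nearest=4 d=1 new=(7,6) → add node 18 parent=4 cost=7
21. q=(3,18) nearest=17 d=1 new=(3,18) → add node 19 parent=17 cost=19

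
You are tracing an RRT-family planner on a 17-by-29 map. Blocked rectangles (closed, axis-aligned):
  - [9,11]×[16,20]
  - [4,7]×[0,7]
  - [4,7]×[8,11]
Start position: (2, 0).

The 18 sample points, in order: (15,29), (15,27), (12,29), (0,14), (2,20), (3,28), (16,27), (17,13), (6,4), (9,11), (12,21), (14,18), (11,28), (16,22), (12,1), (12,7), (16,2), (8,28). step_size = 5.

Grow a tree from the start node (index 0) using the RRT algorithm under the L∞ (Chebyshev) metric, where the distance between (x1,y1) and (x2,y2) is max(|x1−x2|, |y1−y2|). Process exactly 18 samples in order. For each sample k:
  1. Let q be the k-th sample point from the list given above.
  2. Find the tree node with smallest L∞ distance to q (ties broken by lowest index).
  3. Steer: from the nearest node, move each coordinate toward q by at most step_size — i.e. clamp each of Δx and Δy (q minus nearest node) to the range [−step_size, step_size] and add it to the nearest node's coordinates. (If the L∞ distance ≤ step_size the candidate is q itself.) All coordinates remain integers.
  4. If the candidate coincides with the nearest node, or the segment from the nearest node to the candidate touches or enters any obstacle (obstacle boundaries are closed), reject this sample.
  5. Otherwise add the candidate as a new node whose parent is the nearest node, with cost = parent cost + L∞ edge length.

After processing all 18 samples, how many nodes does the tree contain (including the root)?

1. q=(15,29) nearest=0 d=29 new=(7,5) → blocked by [4,7]×[0,7], reject
2. q=(15,27) nearest=0 d=27 new=(7,5) → blocked by [4,7]×[0,7], reject
3. q=(12,29) nearest=0 d=29 new=(7,5) → blocked by [4,7]×[0,7], reject
4. q=(0,14) nearest=0 d=14 new=(0,5) → add node 1 parent=0 cost=5
5. q=(2,20) nearest=1 d=15 new=(2,10) → add node 2 parent=1 cost=10
6. q=(3,28) nearest=2 d=18 new=(3,15) → add node 3 parent=2 cost=15
7. q=(16,27) nearest=3 d=13 new=(8,20) → add node 4 parent=3 cost=20
8. q=(17,13) nearest=4 d=9 new=(13,15) → blocked by [9,11]×[16,20], reject
9. q=(6,4) nearest=0 d=4 new=(6,4) → blocked by [4,7]×[0,7], reject
10. q=(9,11) nearest=3 d=6 new=(8,11) → add node 5 parent=3 cost=20
11. q=(12,21) nearest=4 d=4 new=(12,21) → add node 6 parent=4 cost=24
12. q=(14,18) nearest=6 d=3 new=(14,18) → add node 7 parent=6 cost=27
13. q=(11,28) nearest=6 d=7 new=(11,26) → add node 8 parent=6 cost=29
14. q=(16,22) nearest=6 d=4 new=(16,22) → add node 9 parent=6 cost=28
15. q=(12,1) nearest=0 d=10 new=(7,1) → blocked by [4,7]×[0,7], reject
16. q=(12,7) nearest=5 d=4 new=(12,7) → add node 10 parent=5 cost=24
17. q=(16,2) nearest=10 d=5 new=(16,2) → add node 11 parent=10 cost=29
18. q=(8,28) nearest=8 d=3 new=(8,28) → add node 12 parent=8 cost=32

Node count: 13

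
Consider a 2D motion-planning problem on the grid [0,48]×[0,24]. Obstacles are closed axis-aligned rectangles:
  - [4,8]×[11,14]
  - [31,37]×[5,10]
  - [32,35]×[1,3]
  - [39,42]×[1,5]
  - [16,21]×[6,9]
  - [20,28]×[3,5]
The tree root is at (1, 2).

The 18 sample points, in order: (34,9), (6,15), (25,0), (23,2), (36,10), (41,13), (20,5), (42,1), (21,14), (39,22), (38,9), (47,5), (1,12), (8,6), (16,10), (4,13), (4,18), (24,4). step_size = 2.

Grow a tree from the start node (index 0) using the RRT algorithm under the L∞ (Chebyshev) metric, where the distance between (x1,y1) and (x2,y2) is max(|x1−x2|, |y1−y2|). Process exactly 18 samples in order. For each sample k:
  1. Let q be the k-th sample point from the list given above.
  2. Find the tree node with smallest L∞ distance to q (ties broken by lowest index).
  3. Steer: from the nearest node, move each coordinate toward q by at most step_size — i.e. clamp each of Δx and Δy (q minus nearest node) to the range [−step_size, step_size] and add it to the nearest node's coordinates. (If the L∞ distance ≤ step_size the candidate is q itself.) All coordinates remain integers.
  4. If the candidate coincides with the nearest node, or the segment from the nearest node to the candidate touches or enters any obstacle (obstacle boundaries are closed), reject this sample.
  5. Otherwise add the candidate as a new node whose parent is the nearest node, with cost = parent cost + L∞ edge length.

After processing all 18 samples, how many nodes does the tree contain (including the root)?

Node count: 15

1. q=(34,9) nearest=0 d=33 new=(3,4) → add node 1 parent=0 cost=2
2. q=(6,15) nearest=1 d=11 new=(5,6) → add node 2 parent=1 cost=4
3. q=(25,0) nearest=2 d=20 new=(7,4) → add node 3 parent=2 cost=6
4. q=(23,2) nearest=3 d=16 new=(9,2) → add node 4 parent=3 cost=8
5. q=(36,10) nearest=4 d=27 new=(11,4) → add node 5 parent=4 cost=10
6. q=(41,13) nearest=5 d=30 new=(13,6) → add node 6 parent=5 cost=12
7. q=(20,5) nearest=6 d=7 new=(15,5) → add node 7 parent=6 cost=14
8. q=(42,1) nearest=7 d=27 new=(17,3) → add node 8 parent=7 cost=16
9. q=(21,14) nearest=6 d=8 new=(15,8) → add node 9 parent=6 cost=14
10. q=(39,22) nearest=8 d=22 new=(19,5) → add node 10 parent=8 cost=18
11. q=(38,9) nearest=10 d=19 new=(21,7) → blocked by [16,21]×[6,9], reject
12. q=(47,5) nearest=10 d=28 new=(21,5) → blocked by [20,28]×[3,5], reject
13. q=(1,12) nearest=2 d=6 new=(3,8) → add node 11 parent=2 cost=6
14. q=(8,6) nearest=3 d=2 new=(8,6) → add node 12 parent=3 cost=8
15. q=(16,10) nearest=9 d=2 new=(16,10) → add node 13 parent=9 cost=16
16. q=(4,13) nearest=11 d=5 new=(4,10) → add node 14 parent=11 cost=8
17. q=(4,18) nearest=14 d=8 new=(4,12) → blocked by [4,8]×[11,14], reject
18. q=(24,4) nearest=10 d=5 new=(21,4) → blocked by [20,28]×[3,5], reject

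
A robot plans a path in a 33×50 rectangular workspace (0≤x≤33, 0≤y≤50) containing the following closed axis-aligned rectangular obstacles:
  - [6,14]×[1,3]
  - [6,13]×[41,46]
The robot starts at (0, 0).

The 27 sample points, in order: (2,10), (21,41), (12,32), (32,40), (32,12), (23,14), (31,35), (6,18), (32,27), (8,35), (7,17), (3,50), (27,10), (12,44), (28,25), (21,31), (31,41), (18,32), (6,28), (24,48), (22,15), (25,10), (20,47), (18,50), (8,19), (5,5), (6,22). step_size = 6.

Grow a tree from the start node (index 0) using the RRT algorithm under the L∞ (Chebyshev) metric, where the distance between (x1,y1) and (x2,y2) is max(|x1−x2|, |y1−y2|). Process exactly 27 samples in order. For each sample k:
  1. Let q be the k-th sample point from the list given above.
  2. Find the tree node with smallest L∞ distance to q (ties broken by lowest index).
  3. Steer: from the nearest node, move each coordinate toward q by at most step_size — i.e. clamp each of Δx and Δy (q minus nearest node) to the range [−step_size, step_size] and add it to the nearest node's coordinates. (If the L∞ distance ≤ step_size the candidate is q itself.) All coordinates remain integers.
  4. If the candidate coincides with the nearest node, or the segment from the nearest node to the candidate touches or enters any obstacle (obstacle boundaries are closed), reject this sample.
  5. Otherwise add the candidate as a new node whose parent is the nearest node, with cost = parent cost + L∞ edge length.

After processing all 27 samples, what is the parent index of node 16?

1. q=(2,10) nearest=0 d=10 new=(2,6) → add node 1 parent=0 cost=6
2. q=(21,41) nearest=1 d=35 new=(8,12) → add node 2 parent=1 cost=12
3. q=(12,32) nearest=2 d=20 new=(12,18) → add node 3 parent=2 cost=18
4. q=(32,40) nearest=3 d=22 new=(18,24) → add node 4 parent=3 cost=24
5. q=(32,12) nearest=4 d=14 new=(24,18) → add node 5 parent=4 cost=30
6. q=(23,14) nearest=5 d=4 new=(23,14) → add node 6 parent=5 cost=34
7. q=(31,35) nearest=4 d=13 new=(24,30) → add node 7 parent=4 cost=30
8. q=(6,18) nearest=2 d=6 new=(6,18) → add node 8 parent=2 cost=18
9. q=(32,27) nearest=7 d=8 new=(30,27) → add node 9 parent=7 cost=36
10. q=(8,35) nearest=4 d=11 new=(12,30) → add node 10 parent=4 cost=30
11. q=(7,17) nearest=8 d=1 new=(7,17) → add node 11 parent=8 cost=19
12. q=(3,50) nearest=10 d=20 new=(6,36) → add node 12 parent=10 cost=36
13. q=(27,10) nearest=6 d=4 new=(27,10) → add node 13 parent=6 cost=38
14. q=(12,44) nearest=12 d=8 new=(12,42) → blocked by [6,13]×[41,46], reject
15. q=(28,25) nearest=9 d=2 new=(28,25) → add node 14 parent=9 cost=38
16. q=(21,31) nearest=7 d=3 new=(21,31) → add node 15 parent=7 cost=33
17. q=(31,41) nearest=15 d=10 new=(27,37) → add node 16 parent=15 cost=39
18. q=(18,32) nearest=15 d=3 new=(18,32) → add node 17 parent=15 cost=36
19. q=(6,28) nearest=10 d=6 new=(6,28) → add node 18 parent=10 cost=36
20. q=(24,48) nearest=16 d=11 new=(24,43) → add node 19 parent=16 cost=45
21. q=(22,15) nearest=6 d=1 new=(22,15) → add node 20 parent=6 cost=35
22. q=(25,10) nearest=13 d=2 new=(25,10) → add node 21 parent=13 cost=40
23. q=(20,47) nearest=19 d=4 new=(20,47) → add node 22 parent=19 cost=49
24. q=(18,50) nearest=22 d=3 new=(18,50) → add node 23 parent=22 cost=52
25. q=(8,19) nearest=8 d=2 new=(8,19) → add node 24 parent=8 cost=20
26. q=(5,5) nearest=1 d=3 new=(5,5) → add node 25 parent=1 cost=9
27. q=(6,22) nearest=24 d=3 new=(6,22) → add node 26 parent=24 cost=23

Parent of node 16: 15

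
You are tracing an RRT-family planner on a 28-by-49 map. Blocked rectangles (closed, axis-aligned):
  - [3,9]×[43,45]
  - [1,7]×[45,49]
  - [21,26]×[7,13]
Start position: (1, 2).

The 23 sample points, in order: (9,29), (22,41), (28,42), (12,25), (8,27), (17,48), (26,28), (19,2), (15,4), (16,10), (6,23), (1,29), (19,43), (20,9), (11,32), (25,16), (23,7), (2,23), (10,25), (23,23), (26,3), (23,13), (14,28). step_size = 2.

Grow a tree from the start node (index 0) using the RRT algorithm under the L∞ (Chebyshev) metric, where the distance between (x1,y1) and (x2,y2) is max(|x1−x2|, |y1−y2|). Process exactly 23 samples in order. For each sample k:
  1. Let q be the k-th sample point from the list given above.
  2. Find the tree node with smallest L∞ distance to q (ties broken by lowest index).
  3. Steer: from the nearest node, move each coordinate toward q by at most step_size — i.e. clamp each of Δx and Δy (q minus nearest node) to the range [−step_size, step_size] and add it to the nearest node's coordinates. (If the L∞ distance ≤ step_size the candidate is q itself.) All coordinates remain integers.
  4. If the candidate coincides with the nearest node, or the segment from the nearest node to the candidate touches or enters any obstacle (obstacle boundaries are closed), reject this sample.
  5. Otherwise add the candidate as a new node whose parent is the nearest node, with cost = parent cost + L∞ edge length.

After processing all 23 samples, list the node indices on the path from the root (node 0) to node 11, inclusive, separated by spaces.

1. q=(9,29) nearest=0 d=27 new=(3,4) → add node 1 parent=0 cost=2
2. q=(22,41) nearest=1 d=37 new=(5,6) → add node 2 parent=1 cost=4
3. q=(28,42) nearest=2 d=36 new=(7,8) → add node 3 parent=2 cost=6
4. q=(12,25) nearest=3 d=17 new=(9,10) → add node 4 parent=3 cost=8
5. q=(8,27) nearest=4 d=17 new=(8,12) → add node 5 parent=4 cost=10
6. q=(17,48) nearest=5 d=36 new=(10,14) → add node 6 parent=5 cost=12
7. q=(26,28) nearest=6 d=16 new=(12,16) → add node 7 parent=6 cost=14
8. q=(19,2) nearest=4 d=10 new=(11,8) → add node 8 parent=4 cost=10
9. q=(15,4) nearest=8 d=4 new=(13,6) → add node 9 parent=8 cost=12
10. q=(16,10) nearest=9 d=4 new=(15,8) → add node 10 parent=9 cost=14
11. q=(6,23) nearest=7 d=7 new=(10,18) → add node 11 parent=7 cost=16
12. q=(1,29) nearest=11 d=11 new=(8,20) → add node 12 parent=11 cost=18
13. q=(19,43) nearest=12 d=23 new=(10,22) → add node 13 parent=12 cost=20
14. q=(20,9) nearest=10 d=5 new=(17,9) → add node 14 parent=10 cost=16
15. q=(11,32) nearest=13 d=10 new=(11,24) → add node 15 parent=13 cost=22
16. q=(25,16) nearest=14 d=8 new=(19,11) → add node 16 parent=14 cost=18
17. q=(23,7) nearest=16 d=4 new=(21,9) → blocked by [21,26]×[7,13], reject
18. q=(2,23) nearest=12 d=6 new=(6,22) → add node 17 parent=12 cost=20
19. q=(10,25) nearest=15 d=1 new=(10,25) → add node 18 parent=15 cost=23
20. q=(23,23) nearest=7 d=11 new=(14,18) → add node 19 parent=7 cost=16
21. q=(26,3) nearest=16 d=8 new=(21,9) → blocked by [21,26]×[7,13], reject
22. q=(23,13) nearest=16 d=4 new=(21,13) → blocked by [21,26]×[7,13], reject
23. q=(14,28) nearest=15 d=4 new=(13,26) → add node 20 parent=15 cost=24

Path: 0 1 2 3 4 5 6 7 11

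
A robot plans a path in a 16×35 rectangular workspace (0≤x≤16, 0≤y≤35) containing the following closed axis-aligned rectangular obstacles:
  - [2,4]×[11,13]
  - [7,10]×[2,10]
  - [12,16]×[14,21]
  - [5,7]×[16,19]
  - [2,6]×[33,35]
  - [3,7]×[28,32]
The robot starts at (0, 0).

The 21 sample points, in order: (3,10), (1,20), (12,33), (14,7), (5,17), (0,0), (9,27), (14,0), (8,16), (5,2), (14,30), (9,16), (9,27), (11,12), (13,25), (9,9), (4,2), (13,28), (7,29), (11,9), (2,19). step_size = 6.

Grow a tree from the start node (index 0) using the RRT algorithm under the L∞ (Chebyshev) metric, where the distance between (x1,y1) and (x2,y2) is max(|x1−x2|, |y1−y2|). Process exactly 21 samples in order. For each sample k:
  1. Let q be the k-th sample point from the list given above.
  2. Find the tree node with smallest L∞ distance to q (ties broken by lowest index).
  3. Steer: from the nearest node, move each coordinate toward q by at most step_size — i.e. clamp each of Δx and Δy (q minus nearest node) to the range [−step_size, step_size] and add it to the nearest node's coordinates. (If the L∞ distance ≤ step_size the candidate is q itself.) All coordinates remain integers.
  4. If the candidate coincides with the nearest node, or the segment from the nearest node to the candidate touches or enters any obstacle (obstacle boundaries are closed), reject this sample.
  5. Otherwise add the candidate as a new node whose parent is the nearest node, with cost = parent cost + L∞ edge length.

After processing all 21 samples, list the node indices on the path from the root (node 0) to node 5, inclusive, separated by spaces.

1. q=(3,10) nearest=0 d=10 new=(3,6) → add node 1 parent=0 cost=6
2. q=(1,20) nearest=1 d=14 new=(1,12) → add node 2 parent=1 cost=12
3. q=(12,33) nearest=2 d=21 new=(7,18) → blocked by [2,4]×[11,13], reject
4. q=(14,7) nearest=1 d=11 new=(9,7) → blocked by [7,10]×[2,10], reject
5. q=(5,17) nearest=2 d=5 new=(5,17) → blocked by [5,7]×[16,19], reject
6. q=(0,0) nearest=0 d=0 → coincident, reject
7. q=(9,27) nearest=2 d=15 new=(7,18) → blocked by [2,4]×[11,13], reject
8. q=(14,0) nearest=1 d=11 new=(9,0) → blocked by [7,10]×[2,10], reject
9. q=(8,16) nearest=2 d=7 new=(7,16) → blocked by [2,4]×[11,13], reject
10. q=(5,2) nearest=1 d=4 new=(5,2) → add node 3 parent=1 cost=10
11. q=(14,30) nearest=2 d=18 new=(7,18) → blocked by [2,4]×[11,13], reject
12. q=(9,16) nearest=2 d=8 new=(7,16) → blocked by [2,4]×[11,13], reject
13. q=(9,27) nearest=2 d=15 new=(7,18) → blocked by [2,4]×[11,13], reject
14. q=(11,12) nearest=1 d=8 new=(9,12) → blocked by [7,10]×[2,10], reject
15. q=(13,25) nearest=2 d=13 new=(7,18) → blocked by [2,4]×[11,13], reject
16. q=(9,9) nearest=1 d=6 new=(9,9) → blocked by [7,10]×[2,10], reject
17. q=(4,2) nearest=3 d=1 new=(4,2) → add node 4 parent=3 cost=11
18. q=(13,28) nearest=2 d=16 new=(7,18) → blocked by [2,4]×[11,13], reject
19. q=(7,29) nearest=2 d=17 new=(7,18) → blocked by [2,4]×[11,13], reject
20. q=(11,9) nearest=3 d=7 new=(11,8) → blocked by [7,10]×[2,10], reject
21. q=(2,19) nearest=2 d=7 new=(2,18) → add node 5 parent=2 cost=18

Path: 0 1 2 5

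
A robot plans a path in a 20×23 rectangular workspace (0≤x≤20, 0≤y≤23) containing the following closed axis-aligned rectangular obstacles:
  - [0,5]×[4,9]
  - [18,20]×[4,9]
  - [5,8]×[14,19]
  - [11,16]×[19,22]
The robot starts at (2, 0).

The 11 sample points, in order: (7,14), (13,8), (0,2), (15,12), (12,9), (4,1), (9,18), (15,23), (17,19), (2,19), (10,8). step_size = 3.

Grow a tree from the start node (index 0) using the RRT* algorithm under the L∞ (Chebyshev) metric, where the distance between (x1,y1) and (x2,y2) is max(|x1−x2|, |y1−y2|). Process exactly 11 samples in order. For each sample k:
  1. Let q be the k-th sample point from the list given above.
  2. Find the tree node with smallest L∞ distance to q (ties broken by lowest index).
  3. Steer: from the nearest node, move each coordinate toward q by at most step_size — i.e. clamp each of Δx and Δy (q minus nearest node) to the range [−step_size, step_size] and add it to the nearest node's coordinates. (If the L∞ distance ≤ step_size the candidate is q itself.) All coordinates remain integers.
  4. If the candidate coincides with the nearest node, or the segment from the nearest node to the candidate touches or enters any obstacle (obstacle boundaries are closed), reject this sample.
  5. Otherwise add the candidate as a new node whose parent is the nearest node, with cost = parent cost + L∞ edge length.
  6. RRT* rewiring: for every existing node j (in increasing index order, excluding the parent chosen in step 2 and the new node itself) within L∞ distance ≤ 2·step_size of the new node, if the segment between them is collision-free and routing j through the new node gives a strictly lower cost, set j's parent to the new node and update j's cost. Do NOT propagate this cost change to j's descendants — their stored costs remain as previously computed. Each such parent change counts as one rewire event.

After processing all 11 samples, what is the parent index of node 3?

1. q=(7,14) nearest=0 d=14 new=(5,3) → add node 1 parent=0 cost=3
2. q=(13,8) nearest=1 d=8 new=(8,6) → add node 2 parent=1 cost=6
3. q=(0,2) nearest=0 d=2 new=(0,2) → add node 3 parent=0 cost=2
4. q=(15,12) nearest=2 d=7 new=(11,9) → add node 4 parent=2 cost=9
5. q=(12,9) nearest=4 d=1 new=(12,9) → add node 5 parent=4 cost=10
6. q=(4,1) nearest=0 d=2 new=(4,1) → add node 6 parent=0 cost=2
7. q=(9,18) nearest=4 d=9 new=(9,12) → add node 7 parent=4 cost=12
8. q=(15,23) nearest=7 d=11 new=(12,15) → add node 8 parent=7 cost=15
9. q=(17,19) nearest=8 d=5 new=(15,18) → add node 9 parent=8 cost=18
10. q=(2,19) nearest=7 d=7 new=(6,15) → blocked by [5,8]×[14,19], reject
11. q=(10,8) nearest=4 d=1 new=(10,8) → add node 10 parent=4 cost=10

Parent of node 3: 0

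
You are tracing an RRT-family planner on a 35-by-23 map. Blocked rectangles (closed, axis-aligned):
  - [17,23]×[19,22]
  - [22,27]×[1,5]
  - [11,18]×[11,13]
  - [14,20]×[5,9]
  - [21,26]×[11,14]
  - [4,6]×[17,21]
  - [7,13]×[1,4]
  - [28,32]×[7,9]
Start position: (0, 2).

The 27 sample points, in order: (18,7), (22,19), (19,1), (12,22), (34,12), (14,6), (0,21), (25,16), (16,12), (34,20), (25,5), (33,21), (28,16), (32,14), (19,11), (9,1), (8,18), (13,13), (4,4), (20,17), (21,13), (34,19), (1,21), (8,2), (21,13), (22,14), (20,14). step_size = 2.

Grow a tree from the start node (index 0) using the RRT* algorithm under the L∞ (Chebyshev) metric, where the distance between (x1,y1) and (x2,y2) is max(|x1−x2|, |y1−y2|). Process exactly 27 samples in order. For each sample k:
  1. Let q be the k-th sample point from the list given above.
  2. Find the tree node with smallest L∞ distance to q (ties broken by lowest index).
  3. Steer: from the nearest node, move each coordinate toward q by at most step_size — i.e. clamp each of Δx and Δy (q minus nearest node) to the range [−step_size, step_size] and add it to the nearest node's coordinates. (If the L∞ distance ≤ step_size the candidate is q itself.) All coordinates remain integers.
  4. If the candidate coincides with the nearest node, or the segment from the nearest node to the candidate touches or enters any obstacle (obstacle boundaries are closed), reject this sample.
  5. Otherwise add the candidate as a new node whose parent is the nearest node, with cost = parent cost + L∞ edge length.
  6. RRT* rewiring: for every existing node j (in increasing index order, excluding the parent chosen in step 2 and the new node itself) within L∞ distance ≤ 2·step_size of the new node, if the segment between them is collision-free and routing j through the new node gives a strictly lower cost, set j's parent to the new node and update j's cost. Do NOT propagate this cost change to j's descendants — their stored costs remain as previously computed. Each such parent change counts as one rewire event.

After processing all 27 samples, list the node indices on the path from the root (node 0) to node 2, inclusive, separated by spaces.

1. q=(18,7) nearest=0 d=18 new=(2,4) → add node 1 parent=0 cost=2
2. q=(22,19) nearest=1 d=20 new=(4,6) → add node 2 parent=1 cost=4
3. q=(19,1) nearest=2 d=15 new=(6,4) → add node 3 parent=2 cost=6
4. q=(12,22) nearest=2 d=16 new=(6,8) → add node 4 parent=2 cost=6
5. q=(34,12) nearest=3 d=28 new=(8,6) → add node 5 parent=3 cost=8
6. q=(14,6) nearest=5 d=6 new=(10,6) → add node 6 parent=5 cost=10
7. q=(0,21) nearest=4 d=13 new=(4,10) → add node 7 parent=4 cost=8
8. q=(25,16) nearest=6 d=15 new=(12,8) → add node 8 parent=6 cost=12
9. q=(16,12) nearest=8 d=4 new=(14,10) → add node 9 parent=8 cost=14
10. q=(34,20) nearest=9 d=20 new=(16,12) → blocked by [11,18]×[11,13], reject
11. q=(25,5) nearest=9 d=11 new=(16,8) → blocked by [14,20]×[5,9], reject
12. q=(33,21) nearest=9 d=19 new=(16,12) → blocked by [11,18]×[11,13], reject
13. q=(28,16) nearest=9 d=14 new=(16,12) → blocked by [11,18]×[11,13], reject
14. q=(32,14) nearest=9 d=18 new=(16,12) → blocked by [11,18]×[11,13], reject
15. q=(19,11) nearest=9 d=5 new=(16,11) → blocked by [11,18]×[11,13], reject
16. q=(9,1) nearest=3 d=3 new=(8,2) → blocked by [7,13]×[1,4], reject
17. q=(8,18) nearest=7 d=8 new=(6,12) → add node 10 parent=7 cost=10
18. q=(13,13) nearest=9 d=3 new=(13,12) → blocked by [11,18]×[11,13], reject
19. q=(4,4) nearest=1 d=2 new=(4,4) → add node 11 parent=1 cost=4
20. q=(20,17) nearest=9 d=7 new=(16,12) → blocked by [11,18]×[11,13], reject
21. q=(21,13) nearest=9 d=7 new=(16,12) → blocked by [11,18]×[11,13], reject
22. q=(34,19) nearest=9 d=20 new=(16,12) → blocked by [11,18]×[11,13], reject
23. q=(1,21) nearest=10 d=9 new=(4,14) → add node 12 parent=10 cost=12
24. q=(8,2) nearest=3 d=2 new=(8,2) → blocked by [7,13]×[1,4], reject
25. q=(21,13) nearest=9 d=7 new=(16,12) → blocked by [11,18]×[11,13], reject
26. q=(22,14) nearest=9 d=8 new=(16,12) → blocked by [11,18]×[11,13], reject
27. q=(20,14) nearest=9 d=6 new=(16,12) → blocked by [11,18]×[11,13], reject

Path: 0 1 2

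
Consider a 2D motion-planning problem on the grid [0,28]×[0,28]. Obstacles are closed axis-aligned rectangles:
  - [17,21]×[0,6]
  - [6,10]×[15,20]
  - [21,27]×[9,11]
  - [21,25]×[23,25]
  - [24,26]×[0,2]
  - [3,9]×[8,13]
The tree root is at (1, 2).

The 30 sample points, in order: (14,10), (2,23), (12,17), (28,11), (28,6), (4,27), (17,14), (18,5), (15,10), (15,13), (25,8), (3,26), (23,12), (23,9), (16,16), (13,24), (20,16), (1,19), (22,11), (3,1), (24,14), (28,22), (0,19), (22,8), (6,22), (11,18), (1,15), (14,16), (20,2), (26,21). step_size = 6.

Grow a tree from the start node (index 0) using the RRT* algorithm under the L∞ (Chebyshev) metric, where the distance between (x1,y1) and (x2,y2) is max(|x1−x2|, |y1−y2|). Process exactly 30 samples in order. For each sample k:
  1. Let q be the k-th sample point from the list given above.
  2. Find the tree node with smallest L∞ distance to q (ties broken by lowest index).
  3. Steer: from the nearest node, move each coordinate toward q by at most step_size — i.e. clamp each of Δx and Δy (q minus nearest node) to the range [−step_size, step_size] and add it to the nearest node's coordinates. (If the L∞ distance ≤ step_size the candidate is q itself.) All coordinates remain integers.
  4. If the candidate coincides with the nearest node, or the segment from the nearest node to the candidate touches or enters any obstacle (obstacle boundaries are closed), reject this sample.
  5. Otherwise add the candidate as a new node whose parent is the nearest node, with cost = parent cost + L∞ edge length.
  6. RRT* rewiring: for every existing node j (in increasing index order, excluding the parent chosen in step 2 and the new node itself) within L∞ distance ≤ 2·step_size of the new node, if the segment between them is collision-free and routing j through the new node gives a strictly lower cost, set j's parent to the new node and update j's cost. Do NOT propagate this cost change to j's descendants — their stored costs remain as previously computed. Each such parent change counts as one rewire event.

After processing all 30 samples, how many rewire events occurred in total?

1. q=(14,10) nearest=0 d=13 new=(7,8) → blocked by [3,9]×[8,13], reject
2. q=(2,23) nearest=0 d=21 new=(2,8) → add node 1 parent=0 cost=6
3. q=(12,17) nearest=1 d=10 new=(8,14) → blocked by [3,9]×[8,13], reject
4. q=(28,11) nearest=1 d=26 new=(8,11) → blocked by [3,9]×[8,13], reject
5. q=(28,6) nearest=1 d=26 new=(8,6) → add node 2 parent=1 cost=12
6. q=(4,27) nearest=1 d=19 new=(4,14) → blocked by [3,9]×[8,13], reject
7. q=(17,14) nearest=2 d=9 new=(14,12) → add node 3 parent=2 cost=18
8. q=(18,5) nearest=3 d=7 new=(18,6) → blocked by [17,21]×[0,6], reject
9. q=(15,10) nearest=3 d=2 new=(15,10) → add node 4 parent=3 cost=20
10. q=(15,13) nearest=3 d=1 new=(15,13) → add node 5 parent=3 cost=19
11. q=(25,8) nearest=4 d=10 new=(21,8) → add node 6 parent=4 cost=26
12. q=(3,26) nearest=5 d=13 new=(9,19) → blocked by [6,10]×[15,20], reject
13. q=(23,12) nearest=6 d=4 new=(23,12) → blocked by [21,27]×[9,11], reject
14. q=(23,9) nearest=6 d=2 new=(23,9) → blocked by [21,27]×[9,11], reject
15. q=(16,16) nearest=5 d=3 new=(16,16) → add node 7 parent=5 cost=22
16. q=(13,24) nearest=7 d=8 new=(13,22) → add node 8 parent=7 cost=28
17. q=(20,16) nearest=7 d=4 new=(20,16) → add node 9 parent=7 cost=26
18. q=(1,19) nearest=1 d=11 new=(1,14) → add node 10 parent=1 cost=12
19. q=(22,11) nearest=6 d=3 new=(22,11) → blocked by [21,27]×[9,11], reject
20. q=(3,1) nearest=0 d=2 new=(3,1) → add node 11 parent=0 cost=2; rewire 2→11 (7<12); rewire 3→11 (13<18); rewire 4→11 (14<20); rewire 5→11 (14<19)
21. q=(24,14) nearest=9 d=4 new=(24,14) → add node 12 parent=9 cost=30
22. q=(28,22) nearest=9 d=8 new=(26,22) → add node 13 parent=9 cost=32
23. q=(0,19) nearest=10 d=5 new=(0,19) → add node 14 parent=10 cost=17
24. q=(22,8) nearest=6 d=1 new=(22,8) → add node 15 parent=6 cost=27
25. q=(6,22) nearest=14 d=6 new=(6,22) → add node 16 parent=14 cost=23
26. q=(11,18) nearest=8 d=4 new=(11,18) → add node 17 parent=8 cost=32
27. q=(1,15) nearest=10 d=1 new=(1,15) → add node 18 parent=10 cost=13; rewire 16→18 (20<23)
28. q=(14,16) nearest=7 d=2 new=(14,16) → add node 19 parent=7 cost=24; rewire 17→19 (27<32)
29. q=(20,2) nearest=6 d=6 new=(20,2) → blocked by [17,21]×[0,6], reject
30. q=(26,21) nearest=13 d=1 new=(26,21) → add node 20 parent=13 cost=33

Rewire events: 6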